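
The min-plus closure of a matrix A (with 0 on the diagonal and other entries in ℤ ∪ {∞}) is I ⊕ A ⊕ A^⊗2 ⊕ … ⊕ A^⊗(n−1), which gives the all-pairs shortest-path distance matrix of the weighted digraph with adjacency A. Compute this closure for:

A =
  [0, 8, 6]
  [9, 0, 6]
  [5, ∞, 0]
Closure =
  [0, 8, 6]
  [9, 0, 6]
  [5, 13, 0]

This is the Floyd-Warshall all-pairs shortest-path computation. For each intermediate vertex k = 0, 1, …, 2, update dist[i][j] ← min(dist[i][j], dist[i][k] + dist[k][j]). The final matrix gives, for each (i, j), the minimum total weight of any directed path from i to j (possibly empty when i = j).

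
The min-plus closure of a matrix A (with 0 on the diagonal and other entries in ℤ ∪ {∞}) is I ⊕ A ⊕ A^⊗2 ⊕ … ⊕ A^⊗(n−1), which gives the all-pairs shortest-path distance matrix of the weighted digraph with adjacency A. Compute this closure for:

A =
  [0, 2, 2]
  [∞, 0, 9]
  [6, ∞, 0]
Closure =
  [0, 2, 2]
  [15, 0, 9]
  [6, 8, 0]

This is the Floyd-Warshall all-pairs shortest-path computation. For each intermediate vertex k = 0, 1, …, 2, update dist[i][j] ← min(dist[i][j], dist[i][k] + dist[k][j]). The final matrix gives, for each (i, j), the minimum total weight of any directed path from i to j (possibly empty when i = j).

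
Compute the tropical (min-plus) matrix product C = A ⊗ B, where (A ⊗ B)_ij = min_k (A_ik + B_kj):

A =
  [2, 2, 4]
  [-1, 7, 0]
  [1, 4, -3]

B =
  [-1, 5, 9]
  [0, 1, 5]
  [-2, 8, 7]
A ⊗ B =
  [1, 3, 7]
  [-2, 4, 7]
  [-5, 5, 4]

Apply the min-plus product entry-by-entry:
  C[0][0] = min over k of (A[0][0] + B[0][0] = 2 + -1 = 1, A[0][1] + B[1][0] = 2 + 0 = 2, A[0][2] + B[2][0] = 4 + -2 = 2) = 1 (attained at k = 0)
  C[0][1] = min over k of (A[0][0] + B[0][1] = 2 + 5 = 7, A[0][1] + B[1][1] = 2 + 1 = 3, A[0][2] + B[2][1] = 4 + 8 = 12) = 3 (attained at k = 1)
  C[0][2] = min over k of (A[0][0] + B[0][2] = 2 + 9 = 11, A[0][1] + B[1][2] = 2 + 5 = 7, A[0][2] + B[2][2] = 4 + 7 = 11) = 7 (attained at k = 1)
  C[1][0] = min over k of (A[1][0] + B[0][0] = -1 + -1 = -2, A[1][1] + B[1][0] = 7 + 0 = 7, A[1][2] + B[2][0] = 0 + -2 = -2) = -2 (attained at k = 0)
  C[1][1] = min over k of (A[1][0] + B[0][1] = -1 + 5 = 4, A[1][1] + B[1][1] = 7 + 1 = 8, A[1][2] + B[2][1] = 0 + 8 = 8) = 4 (attained at k = 0)
  C[1][2] = min over k of (A[1][0] + B[0][2] = -1 + 9 = 8, A[1][1] + B[1][2] = 7 + 5 = 12, A[1][2] + B[2][2] = 0 + 7 = 7) = 7 (attained at k = 2)
  C[2][0] = min over k of (A[2][0] + B[0][0] = 1 + -1 = 0, A[2][1] + B[1][0] = 4 + 0 = 4, A[2][2] + B[2][0] = -3 + -2 = -5) = -5 (attained at k = 2)
  C[2][1] = min over k of (A[2][0] + B[0][1] = 1 + 5 = 6, A[2][1] + B[1][1] = 4 + 1 = 5, A[2][2] + B[2][1] = -3 + 8 = 5) = 5 (attained at k = 1)
  C[2][2] = min over k of (A[2][0] + B[0][2] = 1 + 9 = 10, A[2][1] + B[1][2] = 4 + 5 = 9, A[2][2] + B[2][2] = -3 + 7 = 4) = 4 (attained at k = 2)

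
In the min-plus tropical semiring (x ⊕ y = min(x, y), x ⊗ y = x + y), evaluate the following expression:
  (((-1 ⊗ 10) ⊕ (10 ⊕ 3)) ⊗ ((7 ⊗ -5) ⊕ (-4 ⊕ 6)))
(((-1 ⊗ 10) ⊕ (10 ⊕ 3)) ⊗ ((7 ⊗ -5) ⊕ (-4 ⊕ 6))) = -1

Expand innermost to outermost. Recall ⊕ takes the minimum of its arguments and ⊗ takes their sum. Working out the expression (((-1 ⊗ 10) ⊕ (10 ⊕ 3)) ⊗ ((7 ⊗ -5) ⊕ (-4 ⊕ 6))) gives -1.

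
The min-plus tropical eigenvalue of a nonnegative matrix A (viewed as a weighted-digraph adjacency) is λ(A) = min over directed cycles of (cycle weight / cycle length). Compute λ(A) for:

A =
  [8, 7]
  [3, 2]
λ(A) = 2

Enumerate directed cycles and compute their means (weight / length). Sample:
  cycle 0 → 0: weight = 8, length = 1, mean = 8/1 ≈ 8.000
  cycle 1 → 1: weight = 2, length = 1, mean = 2/1 ≈ 2.000
  cycle 0 → 1 → 0: weight = 10, length = 2, mean = 10/2 ≈ 5.000
  cycle 1 → 0 → 1: weight = 10, length = 2, mean = 10/2 ≈ 5.000
Minimum mean = 2.000, attained e.g. along the cycle 1 → 1 with weight 2 and length 1. So λ(A) = 2/1 = 2.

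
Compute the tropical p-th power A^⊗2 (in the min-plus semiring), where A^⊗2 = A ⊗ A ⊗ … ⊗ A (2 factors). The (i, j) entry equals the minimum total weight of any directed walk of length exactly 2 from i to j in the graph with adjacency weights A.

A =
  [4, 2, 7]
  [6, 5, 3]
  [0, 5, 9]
A^⊗2 =
  [7, 6, 5]
  [3, 8, 8]
  [4, 2, 7]

Each entry (A^⊗2)_ij equals the minimum over all length-2 walks i = v_0 → v_1 → … → v_2 = j of Σ_t A[v_t][v_{t+1}]. For example, for (i, j) = (0, 2) we minimise over 3 possible intermediate vertex sequences; the minimum is 5, attained along the walk 0 → 1 → 2.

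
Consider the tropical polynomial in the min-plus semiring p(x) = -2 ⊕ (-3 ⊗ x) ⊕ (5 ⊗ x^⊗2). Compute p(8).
p(8) = -2

A tropical monomial a ⊗ x^⊗i evaluates to a + i · x. Evaluating each term at x = 8:
  Term 0 contributes -2 + 0 · 8 = -2
  Term 1 contributes -3 + 1 · 8 = 5
  Term 2 contributes 5 + 2 · 8 = 21
p(8) = ⊕ of these = min[-2, 5, 21] = -2.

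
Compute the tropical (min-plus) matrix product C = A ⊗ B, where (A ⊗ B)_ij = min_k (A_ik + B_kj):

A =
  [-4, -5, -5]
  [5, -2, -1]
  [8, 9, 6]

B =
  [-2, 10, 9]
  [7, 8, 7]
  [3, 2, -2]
A ⊗ B =
  [-6, -3, -7]
  [2, 1, -3]
  [6, 8, 4]

Apply the min-plus product entry-by-entry:
  C[0][0] = min over k of (A[0][0] + B[0][0] = -4 + -2 = -6, A[0][1] + B[1][0] = -5 + 7 = 2, A[0][2] + B[2][0] = -5 + 3 = -2) = -6 (attained at k = 0)
  C[0][1] = min over k of (A[0][0] + B[0][1] = -4 + 10 = 6, A[0][1] + B[1][1] = -5 + 8 = 3, A[0][2] + B[2][1] = -5 + 2 = -3) = -3 (attained at k = 2)
  C[0][2] = min over k of (A[0][0] + B[0][2] = -4 + 9 = 5, A[0][1] + B[1][2] = -5 + 7 = 2, A[0][2] + B[2][2] = -5 + -2 = -7) = -7 (attained at k = 2)
  C[1][0] = min over k of (A[1][0] + B[0][0] = 5 + -2 = 3, A[1][1] + B[1][0] = -2 + 7 = 5, A[1][2] + B[2][0] = -1 + 3 = 2) = 2 (attained at k = 2)
  C[1][1] = min over k of (A[1][0] + B[0][1] = 5 + 10 = 15, A[1][1] + B[1][1] = -2 + 8 = 6, A[1][2] + B[2][1] = -1 + 2 = 1) = 1 (attained at k = 2)
  C[1][2] = min over k of (A[1][0] + B[0][2] = 5 + 9 = 14, A[1][1] + B[1][2] = -2 + 7 = 5, A[1][2] + B[2][2] = -1 + -2 = -3) = -3 (attained at k = 2)
  C[2][0] = min over k of (A[2][0] + B[0][0] = 8 + -2 = 6, A[2][1] + B[1][0] = 9 + 7 = 16, A[2][2] + B[2][0] = 6 + 3 = 9) = 6 (attained at k = 0)
  C[2][1] = min over k of (A[2][0] + B[0][1] = 8 + 10 = 18, A[2][1] + B[1][1] = 9 + 8 = 17, A[2][2] + B[2][1] = 6 + 2 = 8) = 8 (attained at k = 2)
  C[2][2] = min over k of (A[2][0] + B[0][2] = 8 + 9 = 17, A[2][1] + B[1][2] = 9 + 7 = 16, A[2][2] + B[2][2] = 6 + -2 = 4) = 4 (attained at k = 2)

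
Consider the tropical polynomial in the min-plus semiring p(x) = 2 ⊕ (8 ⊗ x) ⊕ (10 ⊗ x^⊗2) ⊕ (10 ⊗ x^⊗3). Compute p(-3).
p(-3) = 1

A tropical monomial a ⊗ x^⊗i evaluates to a + i · x. Evaluating each term at x = -3:
  Term 0 contributes 2 + 0 · -3 = 2
  Term 1 contributes 8 + 1 · -3 = 5
  Term 2 contributes 10 + 2 · -3 = 4
  Term 3 contributes 10 + 3 · -3 = 1
p(-3) = ⊕ of these = min[2, 5, 4, 1] = 1.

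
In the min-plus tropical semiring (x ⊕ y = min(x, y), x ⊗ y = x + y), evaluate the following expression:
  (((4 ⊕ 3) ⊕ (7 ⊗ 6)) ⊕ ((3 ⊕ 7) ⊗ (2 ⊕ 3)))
(((4 ⊕ 3) ⊕ (7 ⊗ 6)) ⊕ ((3 ⊕ 7) ⊗ (2 ⊕ 3))) = 3

Expand innermost to outermost. Recall ⊕ takes the minimum of its arguments and ⊗ takes their sum. Working out the expression (((4 ⊕ 3) ⊕ (7 ⊗ 6)) ⊕ ((3 ⊕ 7) ⊗ (2 ⊕ 3))) gives 3.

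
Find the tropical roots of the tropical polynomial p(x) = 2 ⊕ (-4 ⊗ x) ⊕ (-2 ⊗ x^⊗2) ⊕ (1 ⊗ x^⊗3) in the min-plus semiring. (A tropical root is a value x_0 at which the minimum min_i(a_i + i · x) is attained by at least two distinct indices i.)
Roots: {-3, -2, 6}

Each tropical root is a break point of the lower envelope of the lines y = a_i + i · x (there are 4 lines, with slopes 0, 1, ..., 3). Only the lines that attain the minimum somewhere contribute to roots; other lines are dominated. Here the surviving (envelope) indices are i = 3, i = 2, i = 1, i = 0.
Intersections between consecutive envelope lines give the roots: for adjacent envelope indices i < j the intersection is x = (a_i − a_j) / (j − i). Reading off the sorted break points: {-3, -2, 6}.
Verification: at each break x_0, at least two indices attain the minimum of min_i(a_i + i · x_0).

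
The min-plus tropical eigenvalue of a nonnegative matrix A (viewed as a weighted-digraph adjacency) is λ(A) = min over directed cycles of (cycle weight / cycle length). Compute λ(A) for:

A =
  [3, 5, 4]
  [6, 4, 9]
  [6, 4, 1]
λ(A) = 1

Enumerate directed cycles and compute their means (weight / length). Sample:
  cycle 0 → 0: weight = 3, length = 1, mean = 3/1 ≈ 3.000
  cycle 1 → 1: weight = 4, length = 1, mean = 4/1 ≈ 4.000
  cycle 2 → 2: weight = 1, length = 1, mean = 1/1 ≈ 1.000
  cycle 0 → 1 → 0: weight = 11, length = 2, mean = 11/2 ≈ 5.500
  cycle 0 → 2 → 0: weight = 10, length = 2, mean = 10/2 ≈ 5.000
  cycle 1 → 0 → 1: weight = 11, length = 2, mean = 11/2 ≈ 5.500
Minimum mean = 1.000, attained e.g. along the cycle 2 → 2 with weight 1 and length 1. So λ(A) = 1/1 = 1.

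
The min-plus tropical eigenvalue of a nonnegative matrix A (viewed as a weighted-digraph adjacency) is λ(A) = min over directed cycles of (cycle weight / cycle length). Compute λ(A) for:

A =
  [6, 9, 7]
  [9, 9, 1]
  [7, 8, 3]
λ(A) = 3

Enumerate directed cycles and compute their means (weight / length). Sample:
  cycle 0 → 0: weight = 6, length = 1, mean = 6/1 ≈ 6.000
  cycle 1 → 1: weight = 9, length = 1, mean = 9/1 ≈ 9.000
  cycle 2 → 2: weight = 3, length = 1, mean = 3/1 ≈ 3.000
  cycle 0 → 1 → 0: weight = 18, length = 2, mean = 18/2 ≈ 9.000
  cycle 0 → 2 → 0: weight = 14, length = 2, mean = 14/2 ≈ 7.000
  cycle 1 → 0 → 1: weight = 18, length = 2, mean = 18/2 ≈ 9.000
Minimum mean = 3.000, attained e.g. along the cycle 2 → 2 with weight 3 and length 1. So λ(A) = 3/1 = 3.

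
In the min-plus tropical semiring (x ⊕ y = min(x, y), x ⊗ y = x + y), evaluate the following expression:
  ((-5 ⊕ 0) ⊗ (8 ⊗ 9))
((-5 ⊕ 0) ⊗ (8 ⊗ 9)) = 12

Expand innermost to outermost. Recall ⊕ takes the minimum of its arguments and ⊗ takes their sum. Working out the expression ((-5 ⊕ 0) ⊗ (8 ⊗ 9)) gives 12.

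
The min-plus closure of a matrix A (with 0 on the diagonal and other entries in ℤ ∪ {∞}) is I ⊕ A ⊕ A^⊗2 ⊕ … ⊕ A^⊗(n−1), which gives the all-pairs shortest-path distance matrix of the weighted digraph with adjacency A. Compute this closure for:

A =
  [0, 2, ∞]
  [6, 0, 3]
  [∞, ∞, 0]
Closure =
  [0, 2, 5]
  [6, 0, 3]
  [∞, ∞, 0]

This is the Floyd-Warshall all-pairs shortest-path computation. For each intermediate vertex k = 0, 1, …, 2, update dist[i][j] ← min(dist[i][j], dist[i][k] + dist[k][j]). The final matrix gives, for each (i, j), the minimum total weight of any directed path from i to j (possibly empty when i = j).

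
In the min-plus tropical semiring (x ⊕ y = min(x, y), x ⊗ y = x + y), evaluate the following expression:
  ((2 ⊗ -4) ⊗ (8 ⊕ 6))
((2 ⊗ -4) ⊗ (8 ⊕ 6)) = 4

Expand innermost to outermost. Recall ⊕ takes the minimum of its arguments and ⊗ takes their sum. Working out the expression ((2 ⊗ -4) ⊗ (8 ⊕ 6)) gives 4.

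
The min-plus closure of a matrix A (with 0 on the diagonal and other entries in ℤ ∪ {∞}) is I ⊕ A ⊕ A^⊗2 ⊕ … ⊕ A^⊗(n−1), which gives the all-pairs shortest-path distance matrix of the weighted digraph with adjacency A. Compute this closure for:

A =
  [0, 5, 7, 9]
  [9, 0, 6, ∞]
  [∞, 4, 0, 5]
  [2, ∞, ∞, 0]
Closure =
  [0, 5, 7, 9]
  [9, 0, 6, 11]
  [7, 4, 0, 5]
  [2, 7, 9, 0]

This is the Floyd-Warshall all-pairs shortest-path computation. For each intermediate vertex k = 0, 1, …, 3, update dist[i][j] ← min(dist[i][j], dist[i][k] + dist[k][j]). The final matrix gives, for each (i, j), the minimum total weight of any directed path from i to j (possibly empty when i = j).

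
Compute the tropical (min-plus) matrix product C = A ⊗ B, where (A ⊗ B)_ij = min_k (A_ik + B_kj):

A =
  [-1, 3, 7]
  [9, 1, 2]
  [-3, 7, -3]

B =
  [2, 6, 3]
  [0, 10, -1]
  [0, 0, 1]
A ⊗ B =
  [1, 5, 2]
  [1, 2, 0]
  [-3, -3, -2]

Apply the min-plus product entry-by-entry:
  C[0][0] = min over k of (A[0][0] + B[0][0] = -1 + 2 = 1, A[0][1] + B[1][0] = 3 + 0 = 3, A[0][2] + B[2][0] = 7 + 0 = 7) = 1 (attained at k = 0)
  C[0][1] = min over k of (A[0][0] + B[0][1] = -1 + 6 = 5, A[0][1] + B[1][1] = 3 + 10 = 13, A[0][2] + B[2][1] = 7 + 0 = 7) = 5 (attained at k = 0)
  C[0][2] = min over k of (A[0][0] + B[0][2] = -1 + 3 = 2, A[0][1] + B[1][2] = 3 + -1 = 2, A[0][2] + B[2][2] = 7 + 1 = 8) = 2 (attained at k = 0)
  C[1][0] = min over k of (A[1][0] + B[0][0] = 9 + 2 = 11, A[1][1] + B[1][0] = 1 + 0 = 1, A[1][2] + B[2][0] = 2 + 0 = 2) = 1 (attained at k = 1)
  C[1][1] = min over k of (A[1][0] + B[0][1] = 9 + 6 = 15, A[1][1] + B[1][1] = 1 + 10 = 11, A[1][2] + B[2][1] = 2 + 0 = 2) = 2 (attained at k = 2)
  C[1][2] = min over k of (A[1][0] + B[0][2] = 9 + 3 = 12, A[1][1] + B[1][2] = 1 + -1 = 0, A[1][2] + B[2][2] = 2 + 1 = 3) = 0 (attained at k = 1)
  C[2][0] = min over k of (A[2][0] + B[0][0] = -3 + 2 = -1, A[2][1] + B[1][0] = 7 + 0 = 7, A[2][2] + B[2][0] = -3 + 0 = -3) = -3 (attained at k = 2)
  C[2][1] = min over k of (A[2][0] + B[0][1] = -3 + 6 = 3, A[2][1] + B[1][1] = 7 + 10 = 17, A[2][2] + B[2][1] = -3 + 0 = -3) = -3 (attained at k = 2)
  C[2][2] = min over k of (A[2][0] + B[0][2] = -3 + 3 = 0, A[2][1] + B[1][2] = 7 + -1 = 6, A[2][2] + B[2][2] = -3 + 1 = -2) = -2 (attained at k = 2)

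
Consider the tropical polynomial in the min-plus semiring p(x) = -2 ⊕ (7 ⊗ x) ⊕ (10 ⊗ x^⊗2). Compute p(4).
p(4) = -2

A tropical monomial a ⊗ x^⊗i evaluates to a + i · x. Evaluating each term at x = 4:
  Term 0 contributes -2 + 0 · 4 = -2
  Term 1 contributes 7 + 1 · 4 = 11
  Term 2 contributes 10 + 2 · 4 = 18
p(4) = ⊕ of these = min[-2, 11, 18] = -2.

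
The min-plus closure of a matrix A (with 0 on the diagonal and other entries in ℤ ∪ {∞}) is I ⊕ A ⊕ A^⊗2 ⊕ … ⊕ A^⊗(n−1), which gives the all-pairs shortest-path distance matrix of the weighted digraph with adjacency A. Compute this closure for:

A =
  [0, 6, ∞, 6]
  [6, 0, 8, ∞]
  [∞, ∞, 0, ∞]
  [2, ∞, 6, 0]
Closure =
  [0, 6, 12, 6]
  [6, 0, 8, 12]
  [∞, ∞, 0, ∞]
  [2, 8, 6, 0]

This is the Floyd-Warshall all-pairs shortest-path computation. For each intermediate vertex k = 0, 1, …, 3, update dist[i][j] ← min(dist[i][j], dist[i][k] + dist[k][j]). The final matrix gives, for each (i, j), the minimum total weight of any directed path from i to j (possibly empty when i = j).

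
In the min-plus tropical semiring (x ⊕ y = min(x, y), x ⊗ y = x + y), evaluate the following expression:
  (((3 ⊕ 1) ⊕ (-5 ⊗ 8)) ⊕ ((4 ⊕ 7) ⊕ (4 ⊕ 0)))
(((3 ⊕ 1) ⊕ (-5 ⊗ 8)) ⊕ ((4 ⊕ 7) ⊕ (4 ⊕ 0))) = 0

Expand innermost to outermost. Recall ⊕ takes the minimum of its arguments and ⊗ takes their sum. Working out the expression (((3 ⊕ 1) ⊕ (-5 ⊗ 8)) ⊕ ((4 ⊕ 7) ⊕ (4 ⊕ 0))) gives 0.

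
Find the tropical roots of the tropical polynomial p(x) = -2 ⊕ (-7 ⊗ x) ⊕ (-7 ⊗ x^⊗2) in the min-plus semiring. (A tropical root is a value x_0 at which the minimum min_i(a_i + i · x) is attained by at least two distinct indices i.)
Roots: {0, 5}

Each tropical root is a break point of the lower envelope of the lines y = a_i + i · x (there are 3 lines, with slopes 0, 1, ..., 2). Only the lines that attain the minimum somewhere contribute to roots; other lines are dominated. Here the surviving (envelope) indices are i = 2, i = 1, i = 0.
Intersections between consecutive envelope lines give the roots: for adjacent envelope indices i < j the intersection is x = (a_i − a_j) / (j − i). Reading off the sorted break points: {0, 5}.
Verification: at each break x_0, at least two indices attain the minimum of min_i(a_i + i · x_0).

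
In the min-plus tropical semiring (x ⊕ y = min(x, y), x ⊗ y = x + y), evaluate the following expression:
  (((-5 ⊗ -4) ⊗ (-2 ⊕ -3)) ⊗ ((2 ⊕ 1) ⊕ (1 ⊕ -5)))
(((-5 ⊗ -4) ⊗ (-2 ⊕ -3)) ⊗ ((2 ⊕ 1) ⊕ (1 ⊕ -5))) = -17

Expand innermost to outermost. Recall ⊕ takes the minimum of its arguments and ⊗ takes their sum. Working out the expression (((-5 ⊗ -4) ⊗ (-2 ⊕ -3)) ⊗ ((2 ⊕ 1) ⊕ (1 ⊕ -5))) gives -17.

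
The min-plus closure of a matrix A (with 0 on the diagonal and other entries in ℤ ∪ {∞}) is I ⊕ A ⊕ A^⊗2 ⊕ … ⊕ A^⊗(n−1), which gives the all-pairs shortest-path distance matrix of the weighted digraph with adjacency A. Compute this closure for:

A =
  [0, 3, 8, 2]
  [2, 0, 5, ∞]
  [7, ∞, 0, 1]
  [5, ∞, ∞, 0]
Closure =
  [0, 3, 8, 2]
  [2, 0, 5, 4]
  [6, 9, 0, 1]
  [5, 8, 13, 0]

This is the Floyd-Warshall all-pairs shortest-path computation. For each intermediate vertex k = 0, 1, …, 3, update dist[i][j] ← min(dist[i][j], dist[i][k] + dist[k][j]). The final matrix gives, for each (i, j), the minimum total weight of any directed path from i to j (possibly empty when i = j).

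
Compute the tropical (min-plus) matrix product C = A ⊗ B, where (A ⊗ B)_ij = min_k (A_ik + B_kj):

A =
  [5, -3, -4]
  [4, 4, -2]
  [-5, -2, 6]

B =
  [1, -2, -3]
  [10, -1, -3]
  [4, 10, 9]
A ⊗ B =
  [0, -4, -6]
  [2, 2, 1]
  [-4, -7, -8]

Apply the min-plus product entry-by-entry:
  C[0][0] = min over k of (A[0][0] + B[0][0] = 5 + 1 = 6, A[0][1] + B[1][0] = -3 + 10 = 7, A[0][2] + B[2][0] = -4 + 4 = 0) = 0 (attained at k = 2)
  C[0][1] = min over k of (A[0][0] + B[0][1] = 5 + -2 = 3, A[0][1] + B[1][1] = -3 + -1 = -4, A[0][2] + B[2][1] = -4 + 10 = 6) = -4 (attained at k = 1)
  C[0][2] = min over k of (A[0][0] + B[0][2] = 5 + -3 = 2, A[0][1] + B[1][2] = -3 + -3 = -6, A[0][2] + B[2][2] = -4 + 9 = 5) = -6 (attained at k = 1)
  C[1][0] = min over k of (A[1][0] + B[0][0] = 4 + 1 = 5, A[1][1] + B[1][0] = 4 + 10 = 14, A[1][2] + B[2][0] = -2 + 4 = 2) = 2 (attained at k = 2)
  C[1][1] = min over k of (A[1][0] + B[0][1] = 4 + -2 = 2, A[1][1] + B[1][1] = 4 + -1 = 3, A[1][2] + B[2][1] = -2 + 10 = 8) = 2 (attained at k = 0)
  C[1][2] = min over k of (A[1][0] + B[0][2] = 4 + -3 = 1, A[1][1] + B[1][2] = 4 + -3 = 1, A[1][2] + B[2][2] = -2 + 9 = 7) = 1 (attained at k = 0)
  C[2][0] = min over k of (A[2][0] + B[0][0] = -5 + 1 = -4, A[2][1] + B[1][0] = -2 + 10 = 8, A[2][2] + B[2][0] = 6 + 4 = 10) = -4 (attained at k = 0)
  C[2][1] = min over k of (A[2][0] + B[0][1] = -5 + -2 = -7, A[2][1] + B[1][1] = -2 + -1 = -3, A[2][2] + B[2][1] = 6 + 10 = 16) = -7 (attained at k = 0)
  C[2][2] = min over k of (A[2][0] + B[0][2] = -5 + -3 = -8, A[2][1] + B[1][2] = -2 + -3 = -5, A[2][2] + B[2][2] = 6 + 9 = 15) = -8 (attained at k = 0)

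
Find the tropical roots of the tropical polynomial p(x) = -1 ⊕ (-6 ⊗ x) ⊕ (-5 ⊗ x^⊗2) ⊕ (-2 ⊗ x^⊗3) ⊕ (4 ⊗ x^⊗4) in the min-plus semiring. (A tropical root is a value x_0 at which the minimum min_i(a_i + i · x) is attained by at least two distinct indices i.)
Roots: {-6, -3, -1, 5}

Each tropical root is a break point of the lower envelope of the lines y = a_i + i · x (there are 5 lines, with slopes 0, 1, ..., 4). Only the lines that attain the minimum somewhere contribute to roots; other lines are dominated. Here the surviving (envelope) indices are i = 4, i = 3, i = 2, i = 1, i = 0.
Intersections between consecutive envelope lines give the roots: for adjacent envelope indices i < j the intersection is x = (a_i − a_j) / (j − i). Reading off the sorted break points: {-6, -3, -1, 5}.
Verification: at each break x_0, at least two indices attain the minimum of min_i(a_i + i · x_0).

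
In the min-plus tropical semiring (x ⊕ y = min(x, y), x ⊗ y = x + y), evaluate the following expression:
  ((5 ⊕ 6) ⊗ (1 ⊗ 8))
((5 ⊕ 6) ⊗ (1 ⊗ 8)) = 14

Expand innermost to outermost. Recall ⊕ takes the minimum of its arguments and ⊗ takes their sum. Working out the expression ((5 ⊕ 6) ⊗ (1 ⊗ 8)) gives 14.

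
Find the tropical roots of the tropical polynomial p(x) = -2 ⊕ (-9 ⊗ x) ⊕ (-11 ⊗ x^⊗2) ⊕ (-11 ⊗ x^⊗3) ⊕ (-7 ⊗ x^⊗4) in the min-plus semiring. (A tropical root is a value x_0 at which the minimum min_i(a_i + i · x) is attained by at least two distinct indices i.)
Roots: {-4, 0, 2, 7}

Each tropical root is a break point of the lower envelope of the lines y = a_i + i · x (there are 5 lines, with slopes 0, 1, ..., 4). Only the lines that attain the minimum somewhere contribute to roots; other lines are dominated. Here the surviving (envelope) indices are i = 4, i = 3, i = 2, i = 1, i = 0.
Intersections between consecutive envelope lines give the roots: for adjacent envelope indices i < j the intersection is x = (a_i − a_j) / (j − i). Reading off the sorted break points: {-4, 0, 2, 7}.
Verification: at each break x_0, at least two indices attain the minimum of min_i(a_i + i · x_0).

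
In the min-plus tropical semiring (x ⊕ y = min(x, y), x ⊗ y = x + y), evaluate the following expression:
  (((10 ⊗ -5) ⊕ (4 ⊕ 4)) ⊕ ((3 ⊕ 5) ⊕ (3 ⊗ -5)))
(((10 ⊗ -5) ⊕ (4 ⊕ 4)) ⊕ ((3 ⊕ 5) ⊕ (3 ⊗ -5))) = -2

Expand innermost to outermost. Recall ⊕ takes the minimum of its arguments and ⊗ takes their sum. Working out the expression (((10 ⊗ -5) ⊕ (4 ⊕ 4)) ⊕ ((3 ⊕ 5) ⊕ (3 ⊗ -5))) gives -2.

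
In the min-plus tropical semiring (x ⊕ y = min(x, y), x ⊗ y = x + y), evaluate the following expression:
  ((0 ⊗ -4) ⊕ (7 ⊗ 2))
((0 ⊗ -4) ⊕ (7 ⊗ 2)) = -4

Expand innermost to outermost. Recall ⊕ takes the minimum of its arguments and ⊗ takes their sum. Working out the expression ((0 ⊗ -4) ⊕ (7 ⊗ 2)) gives -4.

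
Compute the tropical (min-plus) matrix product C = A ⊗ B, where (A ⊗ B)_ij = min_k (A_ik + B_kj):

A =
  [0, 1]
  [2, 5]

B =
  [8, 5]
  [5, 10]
A ⊗ B =
  [6, 5]
  [10, 7]

Apply the min-plus product entry-by-entry:
  C[0][0] = min over k of (A[0][0] + B[0][0] = 0 + 8 = 8, A[0][1] + B[1][0] = 1 + 5 = 6) = 6 (attained at k = 1)
  C[0][1] = min over k of (A[0][0] + B[0][1] = 0 + 5 = 5, A[0][1] + B[1][1] = 1 + 10 = 11) = 5 (attained at k = 0)
  C[1][0] = min over k of (A[1][0] + B[0][0] = 2 + 8 = 10, A[1][1] + B[1][0] = 5 + 5 = 10) = 10 (attained at k = 0)
  C[1][1] = min over k of (A[1][0] + B[0][1] = 2 + 5 = 7, A[1][1] + B[1][1] = 5 + 10 = 15) = 7 (attained at k = 0)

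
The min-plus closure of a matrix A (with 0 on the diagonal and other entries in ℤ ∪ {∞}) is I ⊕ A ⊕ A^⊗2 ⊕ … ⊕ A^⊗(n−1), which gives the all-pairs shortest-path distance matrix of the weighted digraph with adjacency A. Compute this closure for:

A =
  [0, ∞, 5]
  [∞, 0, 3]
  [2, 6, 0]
Closure =
  [0, 11, 5]
  [5, 0, 3]
  [2, 6, 0]

This is the Floyd-Warshall all-pairs shortest-path computation. For each intermediate vertex k = 0, 1, …, 2, update dist[i][j] ← min(dist[i][j], dist[i][k] + dist[k][j]). The final matrix gives, for each (i, j), the minimum total weight of any directed path from i to j (possibly empty when i = j).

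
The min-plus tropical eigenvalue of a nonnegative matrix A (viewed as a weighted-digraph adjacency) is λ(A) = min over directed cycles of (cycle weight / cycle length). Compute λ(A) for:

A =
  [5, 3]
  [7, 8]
λ(A) = 5

Enumerate directed cycles and compute their means (weight / length). Sample:
  cycle 0 → 0: weight = 5, length = 1, mean = 5/1 ≈ 5.000
  cycle 1 → 1: weight = 8, length = 1, mean = 8/1 ≈ 8.000
  cycle 0 → 1 → 0: weight = 10, length = 2, mean = 10/2 ≈ 5.000
  cycle 1 → 0 → 1: weight = 10, length = 2, mean = 10/2 ≈ 5.000
Minimum mean = 5.000, attained e.g. along the cycle 0 → 0 with weight 5 and length 1. So λ(A) = 5/1 = 5.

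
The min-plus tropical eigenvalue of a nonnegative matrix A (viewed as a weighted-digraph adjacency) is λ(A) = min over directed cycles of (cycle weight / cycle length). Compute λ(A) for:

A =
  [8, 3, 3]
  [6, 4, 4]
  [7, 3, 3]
λ(A) = 3

Enumerate directed cycles and compute their means (weight / length). Sample:
  cycle 0 → 0: weight = 8, length = 1, mean = 8/1 ≈ 8.000
  cycle 1 → 1: weight = 4, length = 1, mean = 4/1 ≈ 4.000
  cycle 2 → 2: weight = 3, length = 1, mean = 3/1 ≈ 3.000
  cycle 0 → 1 → 0: weight = 9, length = 2, mean = 9/2 ≈ 4.500
  cycle 0 → 2 → 0: weight = 10, length = 2, mean = 10/2 ≈ 5.000
  cycle 1 → 0 → 1: weight = 9, length = 2, mean = 9/2 ≈ 4.500
Minimum mean = 3.000, attained e.g. along the cycle 2 → 2 with weight 3 and length 1. So λ(A) = 3/1 = 3.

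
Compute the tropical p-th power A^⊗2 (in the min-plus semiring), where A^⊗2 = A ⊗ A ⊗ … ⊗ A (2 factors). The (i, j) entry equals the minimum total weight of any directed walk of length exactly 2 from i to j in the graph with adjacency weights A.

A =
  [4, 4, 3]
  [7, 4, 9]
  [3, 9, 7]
A^⊗2 =
  [6, 8, 7]
  [11, 8, 10]
  [7, 7, 6]

Each entry (A^⊗2)_ij equals the minimum over all length-2 walks i = v_0 → v_1 → … → v_2 = j of Σ_t A[v_t][v_{t+1}]. For example, for (i, j) = (0, 2) we minimise over 3 possible intermediate vertex sequences; the minimum is 7, attained along the walk 0 → 0 → 2.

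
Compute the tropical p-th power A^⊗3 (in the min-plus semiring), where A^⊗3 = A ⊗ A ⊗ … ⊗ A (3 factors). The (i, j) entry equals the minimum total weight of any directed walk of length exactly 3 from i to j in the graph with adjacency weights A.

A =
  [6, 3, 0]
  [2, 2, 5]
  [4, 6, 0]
A^⊗3 =
  [4, 6, 0]
  [6, 6, 2]
  [4, 6, 0]

Each entry (A^⊗3)_ij equals the minimum over all length-3 walks i = v_0 → v_1 → … → v_3 = j of Σ_t A[v_t][v_{t+1}]. For example, for (i, j) = (0, 2) we minimise over 9 possible intermediate vertex sequences; the minimum is 0, attained along the walk 0 → 2 → 2 → 2.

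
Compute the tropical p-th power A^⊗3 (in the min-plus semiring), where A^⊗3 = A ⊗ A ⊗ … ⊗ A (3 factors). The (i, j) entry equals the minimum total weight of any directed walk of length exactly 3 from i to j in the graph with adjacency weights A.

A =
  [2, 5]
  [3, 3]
A^⊗3 =
  [6, 9]
  [7, 9]

Each entry (A^⊗3)_ij equals the minimum over all length-3 walks i = v_0 → v_1 → … → v_3 = j of Σ_t A[v_t][v_{t+1}]. For example, for (i, j) = (0, 1) we minimise over 4 possible intermediate vertex sequences; the minimum is 9, attained along the walk 0 → 0 → 0 → 1.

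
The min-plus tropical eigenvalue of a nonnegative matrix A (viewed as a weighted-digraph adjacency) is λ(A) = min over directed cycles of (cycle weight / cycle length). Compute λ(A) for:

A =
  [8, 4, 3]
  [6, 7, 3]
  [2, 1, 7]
λ(A) = 2

Enumerate directed cycles and compute their means (weight / length). Sample:
  cycle 0 → 0: weight = 8, length = 1, mean = 8/1 ≈ 8.000
  cycle 1 → 1: weight = 7, length = 1, mean = 7/1 ≈ 7.000
  cycle 2 → 2: weight = 7, length = 1, mean = 7/1 ≈ 7.000
  cycle 0 → 1 → 0: weight = 10, length = 2, mean = 10/2 ≈ 5.000
  cycle 0 → 2 → 0: weight = 5, length = 2, mean = 5/2 ≈ 2.500
  cycle 1 → 0 → 1: weight = 10, length = 2, mean = 10/2 ≈ 5.000
Minimum mean = 2.000, attained e.g. along the cycle 1 → 2 → 1 with weight 4 and length 2. So λ(A) = 4/2 = 2.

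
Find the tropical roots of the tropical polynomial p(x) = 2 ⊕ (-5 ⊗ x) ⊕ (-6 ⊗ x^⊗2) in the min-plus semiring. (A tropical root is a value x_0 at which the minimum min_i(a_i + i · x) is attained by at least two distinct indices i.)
Roots: {1, 7}

Each tropical root is a break point of the lower envelope of the lines y = a_i + i · x (there are 3 lines, with slopes 0, 1, ..., 2). Only the lines that attain the minimum somewhere contribute to roots; other lines are dominated. Here the surviving (envelope) indices are i = 2, i = 1, i = 0.
Intersections between consecutive envelope lines give the roots: for adjacent envelope indices i < j the intersection is x = (a_i − a_j) / (j − i). Reading off the sorted break points: {1, 7}.
Verification: at each break x_0, at least two indices attain the minimum of min_i(a_i + i · x_0).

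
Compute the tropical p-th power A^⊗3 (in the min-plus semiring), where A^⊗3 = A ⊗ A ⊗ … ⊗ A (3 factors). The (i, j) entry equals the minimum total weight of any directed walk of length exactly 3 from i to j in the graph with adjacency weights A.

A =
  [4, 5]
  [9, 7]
A^⊗3 =
  [12, 13]
  [17, 18]

Each entry (A^⊗3)_ij equals the minimum over all length-3 walks i = v_0 → v_1 → … → v_3 = j of Σ_t A[v_t][v_{t+1}]. For example, for (i, j) = (0, 1) we minimise over 4 possible intermediate vertex sequences; the minimum is 13, attained along the walk 0 → 0 → 0 → 1.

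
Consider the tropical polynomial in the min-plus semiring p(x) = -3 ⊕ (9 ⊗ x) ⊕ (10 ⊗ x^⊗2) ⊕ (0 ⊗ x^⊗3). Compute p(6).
p(6) = -3

A tropical monomial a ⊗ x^⊗i evaluates to a + i · x. Evaluating each term at x = 6:
  Term 0 contributes -3 + 0 · 6 = -3
  Term 1 contributes 9 + 1 · 6 = 15
  Term 2 contributes 10 + 2 · 6 = 22
  Term 3 contributes 0 + 3 · 6 = 18
p(6) = ⊕ of these = min[-3, 15, 22, 18] = -3.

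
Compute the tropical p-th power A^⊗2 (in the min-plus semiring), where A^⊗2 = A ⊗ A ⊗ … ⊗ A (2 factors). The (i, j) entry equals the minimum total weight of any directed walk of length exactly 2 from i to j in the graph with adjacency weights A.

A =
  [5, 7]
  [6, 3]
A^⊗2 =
  [10, 10]
  [9, 6]

Each entry (A^⊗2)_ij equals the minimum over all length-2 walks i = v_0 → v_1 → … → v_2 = j of Σ_t A[v_t][v_{t+1}]. For example, for (i, j) = (0, 1) we minimise over 2 possible intermediate vertex sequences; the minimum is 10, attained along the walk 0 → 1 → 1.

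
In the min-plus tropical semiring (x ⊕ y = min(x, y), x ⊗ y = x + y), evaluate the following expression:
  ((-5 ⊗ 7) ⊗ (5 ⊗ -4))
((-5 ⊗ 7) ⊗ (5 ⊗ -4)) = 3

Expand innermost to outermost. Recall ⊕ takes the minimum of its arguments and ⊗ takes their sum. Working out the expression ((-5 ⊗ 7) ⊗ (5 ⊗ -4)) gives 3.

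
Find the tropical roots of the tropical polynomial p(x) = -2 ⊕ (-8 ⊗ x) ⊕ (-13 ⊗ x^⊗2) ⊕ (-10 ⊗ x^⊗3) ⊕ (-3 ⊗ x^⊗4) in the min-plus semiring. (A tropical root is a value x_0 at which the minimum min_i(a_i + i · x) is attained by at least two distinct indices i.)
Roots: {-7, -3, 5, 6}

Each tropical root is a break point of the lower envelope of the lines y = a_i + i · x (there are 5 lines, with slopes 0, 1, ..., 4). Only the lines that attain the minimum somewhere contribute to roots; other lines are dominated. Here the surviving (envelope) indices are i = 4, i = 3, i = 2, i = 1, i = 0.
Intersections between consecutive envelope lines give the roots: for adjacent envelope indices i < j the intersection is x = (a_i − a_j) / (j − i). Reading off the sorted break points: {-7, -3, 5, 6}.
Verification: at each break x_0, at least two indices attain the minimum of min_i(a_i + i · x_0).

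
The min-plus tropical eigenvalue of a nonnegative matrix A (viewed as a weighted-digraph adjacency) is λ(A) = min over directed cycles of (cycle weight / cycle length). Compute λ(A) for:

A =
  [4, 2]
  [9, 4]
λ(A) = 4

Enumerate directed cycles and compute their means (weight / length). Sample:
  cycle 0 → 0: weight = 4, length = 1, mean = 4/1 ≈ 4.000
  cycle 1 → 1: weight = 4, length = 1, mean = 4/1 ≈ 4.000
  cycle 0 → 1 → 0: weight = 11, length = 2, mean = 11/2 ≈ 5.500
  cycle 1 → 0 → 1: weight = 11, length = 2, mean = 11/2 ≈ 5.500
Minimum mean = 4.000, attained e.g. along the cycle 0 → 0 with weight 4 and length 1. So λ(A) = 4/1 = 4.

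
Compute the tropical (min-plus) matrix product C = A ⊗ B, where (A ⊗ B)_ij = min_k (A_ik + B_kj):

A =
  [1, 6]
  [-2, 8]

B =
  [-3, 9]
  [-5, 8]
A ⊗ B =
  [-2, 10]
  [-5, 7]

Apply the min-plus product entry-by-entry:
  C[0][0] = min over k of (A[0][0] + B[0][0] = 1 + -3 = -2, A[0][1] + B[1][0] = 6 + -5 = 1) = -2 (attained at k = 0)
  C[0][1] = min over k of (A[0][0] + B[0][1] = 1 + 9 = 10, A[0][1] + B[1][1] = 6 + 8 = 14) = 10 (attained at k = 0)
  C[1][0] = min over k of (A[1][0] + B[0][0] = -2 + -3 = -5, A[1][1] + B[1][0] = 8 + -5 = 3) = -5 (attained at k = 0)
  C[1][1] = min over k of (A[1][0] + B[0][1] = -2 + 9 = 7, A[1][1] + B[1][1] = 8 + 8 = 16) = 7 (attained at k = 0)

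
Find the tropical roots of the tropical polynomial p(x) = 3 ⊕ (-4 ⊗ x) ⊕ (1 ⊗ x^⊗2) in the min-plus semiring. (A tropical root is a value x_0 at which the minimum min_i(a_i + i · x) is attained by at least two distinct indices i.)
Roots: {-5, 7}

Each tropical root is a break point of the lower envelope of the lines y = a_i + i · x (there are 3 lines, with slopes 0, 1, ..., 2). Only the lines that attain the minimum somewhere contribute to roots; other lines are dominated. Here the surviving (envelope) indices are i = 2, i = 1, i = 0.
Intersections between consecutive envelope lines give the roots: for adjacent envelope indices i < j the intersection is x = (a_i − a_j) / (j − i). Reading off the sorted break points: {-5, 7}.
Verification: at each break x_0, at least two indices attain the minimum of min_i(a_i + i · x_0).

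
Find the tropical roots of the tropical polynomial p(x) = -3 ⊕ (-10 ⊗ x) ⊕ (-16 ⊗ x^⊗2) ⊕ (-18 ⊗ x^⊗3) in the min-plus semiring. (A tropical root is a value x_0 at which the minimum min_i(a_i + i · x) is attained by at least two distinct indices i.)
Roots: {2, 6, 7}

Each tropical root is a break point of the lower envelope of the lines y = a_i + i · x (there are 4 lines, with slopes 0, 1, ..., 3). Only the lines that attain the minimum somewhere contribute to roots; other lines are dominated. Here the surviving (envelope) indices are i = 3, i = 2, i = 1, i = 0.
Intersections between consecutive envelope lines give the roots: for adjacent envelope indices i < j the intersection is x = (a_i − a_j) / (j − i). Reading off the sorted break points: {2, 6, 7}.
Verification: at each break x_0, at least two indices attain the minimum of min_i(a_i + i · x_0).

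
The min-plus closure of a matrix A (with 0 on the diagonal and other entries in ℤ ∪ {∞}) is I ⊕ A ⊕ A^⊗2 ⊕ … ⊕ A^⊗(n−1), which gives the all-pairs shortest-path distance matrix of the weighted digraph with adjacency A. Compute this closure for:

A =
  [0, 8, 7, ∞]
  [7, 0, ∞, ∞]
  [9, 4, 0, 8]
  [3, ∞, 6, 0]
Closure =
  [0, 8, 7, 15]
  [7, 0, 14, 22]
  [9, 4, 0, 8]
  [3, 10, 6, 0]

This is the Floyd-Warshall all-pairs shortest-path computation. For each intermediate vertex k = 0, 1, …, 3, update dist[i][j] ← min(dist[i][j], dist[i][k] + dist[k][j]). The final matrix gives, for each (i, j), the minimum total weight of any directed path from i to j (possibly empty when i = j).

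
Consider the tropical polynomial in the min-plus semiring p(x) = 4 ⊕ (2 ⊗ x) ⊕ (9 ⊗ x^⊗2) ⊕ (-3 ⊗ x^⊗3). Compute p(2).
p(2) = 3

A tropical monomial a ⊗ x^⊗i evaluates to a + i · x. Evaluating each term at x = 2:
  Term 0 contributes 4 + 0 · 2 = 4
  Term 1 contributes 2 + 1 · 2 = 4
  Term 2 contributes 9 + 2 · 2 = 13
  Term 3 contributes -3 + 3 · 2 = 3
p(2) = ⊕ of these = min[4, 4, 13, 3] = 3.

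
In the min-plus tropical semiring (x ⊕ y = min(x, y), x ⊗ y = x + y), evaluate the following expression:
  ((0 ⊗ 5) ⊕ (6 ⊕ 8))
((0 ⊗ 5) ⊕ (6 ⊕ 8)) = 5

Expand innermost to outermost. Recall ⊕ takes the minimum of its arguments and ⊗ takes their sum. Working out the expression ((0 ⊗ 5) ⊕ (6 ⊕ 8)) gives 5.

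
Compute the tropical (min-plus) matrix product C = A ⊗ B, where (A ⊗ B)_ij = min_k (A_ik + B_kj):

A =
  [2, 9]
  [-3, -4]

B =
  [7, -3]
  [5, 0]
A ⊗ B =
  [9, -1]
  [1, -6]

Apply the min-plus product entry-by-entry:
  C[0][0] = min over k of (A[0][0] + B[0][0] = 2 + 7 = 9, A[0][1] + B[1][0] = 9 + 5 = 14) = 9 (attained at k = 0)
  C[0][1] = min over k of (A[0][0] + B[0][1] = 2 + -3 = -1, A[0][1] + B[1][1] = 9 + 0 = 9) = -1 (attained at k = 0)
  C[1][0] = min over k of (A[1][0] + B[0][0] = -3 + 7 = 4, A[1][1] + B[1][0] = -4 + 5 = 1) = 1 (attained at k = 1)
  C[1][1] = min over k of (A[1][0] + B[0][1] = -3 + -3 = -6, A[1][1] + B[1][1] = -4 + 0 = -4) = -6 (attained at k = 0)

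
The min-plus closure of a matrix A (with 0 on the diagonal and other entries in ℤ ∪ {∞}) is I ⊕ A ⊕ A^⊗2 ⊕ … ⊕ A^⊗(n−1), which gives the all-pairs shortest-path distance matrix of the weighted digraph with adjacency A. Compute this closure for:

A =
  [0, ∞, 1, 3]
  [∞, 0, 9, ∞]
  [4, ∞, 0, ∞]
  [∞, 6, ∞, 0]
Closure =
  [0, 9, 1, 3]
  [13, 0, 9, 16]
  [4, 13, 0, 7]
  [19, 6, 15, 0]

This is the Floyd-Warshall all-pairs shortest-path computation. For each intermediate vertex k = 0, 1, …, 3, update dist[i][j] ← min(dist[i][j], dist[i][k] + dist[k][j]). The final matrix gives, for each (i, j), the minimum total weight of any directed path from i to j (possibly empty when i = j).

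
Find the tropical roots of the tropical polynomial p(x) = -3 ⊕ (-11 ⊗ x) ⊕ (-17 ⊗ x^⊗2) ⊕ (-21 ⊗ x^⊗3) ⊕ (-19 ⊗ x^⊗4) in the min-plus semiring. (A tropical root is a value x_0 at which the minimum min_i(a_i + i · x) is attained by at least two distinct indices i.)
Roots: {-2, 4, 6, 8}

Each tropical root is a break point of the lower envelope of the lines y = a_i + i · x (there are 5 lines, with slopes 0, 1, ..., 4). Only the lines that attain the minimum somewhere contribute to roots; other lines are dominated. Here the surviving (envelope) indices are i = 4, i = 3, i = 2, i = 1, i = 0.
Intersections between consecutive envelope lines give the roots: for adjacent envelope indices i < j the intersection is x = (a_i − a_j) / (j − i). Reading off the sorted break points: {-2, 4, 6, 8}.
Verification: at each break x_0, at least two indices attain the minimum of min_i(a_i + i · x_0).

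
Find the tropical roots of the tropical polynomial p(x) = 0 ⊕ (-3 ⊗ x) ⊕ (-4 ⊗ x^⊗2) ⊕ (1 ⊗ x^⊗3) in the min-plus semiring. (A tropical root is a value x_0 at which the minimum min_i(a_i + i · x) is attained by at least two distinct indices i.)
Roots: {-5, 1, 3}

Each tropical root is a break point of the lower envelope of the lines y = a_i + i · x (there are 4 lines, with slopes 0, 1, ..., 3). Only the lines that attain the minimum somewhere contribute to roots; other lines are dominated. Here the surviving (envelope) indices are i = 3, i = 2, i = 1, i = 0.
Intersections between consecutive envelope lines give the roots: for adjacent envelope indices i < j the intersection is x = (a_i − a_j) / (j − i). Reading off the sorted break points: {-5, 1, 3}.
Verification: at each break x_0, at least two indices attain the minimum of min_i(a_i + i · x_0).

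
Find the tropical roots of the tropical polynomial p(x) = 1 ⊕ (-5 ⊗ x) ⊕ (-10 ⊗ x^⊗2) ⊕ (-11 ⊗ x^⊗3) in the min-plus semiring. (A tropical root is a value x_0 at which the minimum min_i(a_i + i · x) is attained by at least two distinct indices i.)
Roots: {1, 5, 6}

Each tropical root is a break point of the lower envelope of the lines y = a_i + i · x (there are 4 lines, with slopes 0, 1, ..., 3). Only the lines that attain the minimum somewhere contribute to roots; other lines are dominated. Here the surviving (envelope) indices are i = 3, i = 2, i = 1, i = 0.
Intersections between consecutive envelope lines give the roots: for adjacent envelope indices i < j the intersection is x = (a_i − a_j) / (j − i). Reading off the sorted break points: {1, 5, 6}.
Verification: at each break x_0, at least two indices attain the minimum of min_i(a_i + i · x_0).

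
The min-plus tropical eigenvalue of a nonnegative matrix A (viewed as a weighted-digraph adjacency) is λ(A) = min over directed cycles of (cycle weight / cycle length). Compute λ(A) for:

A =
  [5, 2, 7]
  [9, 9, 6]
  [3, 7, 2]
λ(A) = 2

Enumerate directed cycles and compute their means (weight / length). Sample:
  cycle 0 → 0: weight = 5, length = 1, mean = 5/1 ≈ 5.000
  cycle 1 → 1: weight = 9, length = 1, mean = 9/1 ≈ 9.000
  cycle 2 → 2: weight = 2, length = 1, mean = 2/1 ≈ 2.000
  cycle 0 → 1 → 0: weight = 11, length = 2, mean = 11/2 ≈ 5.500
  cycle 0 → 2 → 0: weight = 10, length = 2, mean = 10/2 ≈ 5.000
  cycle 1 → 0 → 1: weight = 11, length = 2, mean = 11/2 ≈ 5.500
Minimum mean = 2.000, attained e.g. along the cycle 2 → 2 with weight 2 and length 1. So λ(A) = 2/1 = 2.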